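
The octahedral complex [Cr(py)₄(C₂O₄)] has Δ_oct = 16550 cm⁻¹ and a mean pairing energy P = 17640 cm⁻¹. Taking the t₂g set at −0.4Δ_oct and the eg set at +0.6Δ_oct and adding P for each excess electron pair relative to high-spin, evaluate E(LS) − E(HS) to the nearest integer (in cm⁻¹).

Ligand charges: 4×(+0) from py and 1×(-2) from C₂O₄²⁻ sum to -2; with overall charge +0, Cr is +2.
Cr sits in group 6; removing 2 electrons leaves Cr²⁺ with 6 − 2 = 4 d electrons.
High-spin d⁴ fills as t₂g³ eg¹ with CFSE 3(−0.4) + 1(+0.6) = -0.6Δ_oct = -9930 cm⁻¹.
Low-spin: t₂g⁴ eg⁰, orbital CFSE = -1.6Δ_oct = -26480 cm⁻¹; plus 1 excess pair × P = +17640 cm⁻¹; total -8840 cm⁻¹.
Thus E(LS) − E(HS) = 1090 cm⁻¹.

1090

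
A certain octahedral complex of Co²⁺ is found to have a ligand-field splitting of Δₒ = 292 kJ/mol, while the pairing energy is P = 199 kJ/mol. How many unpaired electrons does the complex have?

1

Co is in group 9, so Co²⁺ is d⁷ (9 − 2 = 7).
Δₒ > P, so pairing is preferred: the ground state is low-spin.
Configuration: t2g^6 e_g^1.
Unpaired electrons: 1.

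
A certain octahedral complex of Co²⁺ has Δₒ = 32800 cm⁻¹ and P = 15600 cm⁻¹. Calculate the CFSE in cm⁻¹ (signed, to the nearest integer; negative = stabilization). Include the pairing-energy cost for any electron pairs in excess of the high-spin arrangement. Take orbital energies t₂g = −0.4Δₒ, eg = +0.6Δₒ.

-43440

Co²⁺: group 9, so d-count = 9 − 2 = 7.
Here Δₒ > P (32800 > 15600), so the low-spin state is favoured.
Configuration: t₂g⁶ eg¹.
Orbital CFSE = -1.8Δₒ = -1.8 × 32800 = -59040 cm⁻¹.
Excess pairs vs high-spin: 3 − 2 = 1; pairing cost = +15600 cm⁻¹.
Net CFSE = -59040 + 15600 = -43440 cm⁻¹.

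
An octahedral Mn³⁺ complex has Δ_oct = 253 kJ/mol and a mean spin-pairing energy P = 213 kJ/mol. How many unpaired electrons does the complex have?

Mn³⁺: group 7, so d-count = 7 − 3 = 4.
Here Δ_oct > P (253 > 213), so the low-spin state is favoured.
Configuration: t2g^4 e_g^0.
Unpaired electrons: 2.

2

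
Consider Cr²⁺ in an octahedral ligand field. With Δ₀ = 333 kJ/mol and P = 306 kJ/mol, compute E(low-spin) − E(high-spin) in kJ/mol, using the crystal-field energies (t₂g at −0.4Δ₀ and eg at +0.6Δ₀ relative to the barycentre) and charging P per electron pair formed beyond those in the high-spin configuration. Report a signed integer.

Cr²⁺: group 6, so d-count = 6 − 2 = 4.
High-spin: t₂g³ eg¹, CFSE = -0.6Δ₀ = -200 kJ/mol.
For low-spin the configuration is t₂g⁴ eg⁰: orbital energy -1.6 × 333 = -533 kJ/mol, and 1 additional pair relative to high-spin adds 306 kJ/mol, giving -227 kJ/mol.
E(LS) − E(HS) = -227 − (-200) = -27 kJ/mol.

-27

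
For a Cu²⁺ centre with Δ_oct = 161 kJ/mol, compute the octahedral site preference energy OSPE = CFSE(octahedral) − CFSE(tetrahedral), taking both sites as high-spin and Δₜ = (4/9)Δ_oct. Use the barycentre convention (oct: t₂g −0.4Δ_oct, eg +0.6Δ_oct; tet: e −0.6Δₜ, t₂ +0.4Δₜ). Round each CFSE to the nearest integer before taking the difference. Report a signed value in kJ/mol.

Group 11 minus oxidation state +2 gives a d⁹ configuration for Cu²⁺.
Octahedral high-spin t₂g⁶ eg³: CFSE = -0.6 × 161 = -97 kJ/mol.
In a tetrahedral site the filling is e⁴ t₂⁵: CFSE(tet) = -0.4Δₜ = -0.4 × (4/9)(161) = -29 kJ/mol.
OSPE = CFSE(oct) − CFSE(tet) = -97 − (-29) = -68 kJ/mol.

-68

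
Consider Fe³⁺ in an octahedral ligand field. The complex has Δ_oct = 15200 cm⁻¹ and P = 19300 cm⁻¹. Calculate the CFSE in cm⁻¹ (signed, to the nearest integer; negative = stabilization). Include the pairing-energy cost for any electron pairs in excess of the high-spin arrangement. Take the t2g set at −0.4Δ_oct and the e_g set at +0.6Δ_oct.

0

Fe is in group 8, so Fe³⁺ is d⁵ (8 − 3 = 5).
With Δ_oct < P the complex is high-spin.
Configuration: t2g^3 e_g^2.
Orbital CFSE = 0.0Δ_oct = 0.0 × 15200 = 0 cm⁻¹.
High-spin has no excess pairs, so no pairing correction applies.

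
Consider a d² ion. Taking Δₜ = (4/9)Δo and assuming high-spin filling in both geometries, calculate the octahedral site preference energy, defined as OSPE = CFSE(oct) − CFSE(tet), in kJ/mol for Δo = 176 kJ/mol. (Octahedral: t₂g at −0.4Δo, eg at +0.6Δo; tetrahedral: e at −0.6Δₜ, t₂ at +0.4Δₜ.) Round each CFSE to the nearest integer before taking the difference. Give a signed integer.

-47

Octahedral high-spin t₂g² eg⁰: CFSE = -0.8 × 176 = -141 kJ/mol.
Tetrahedral e² t₂⁰ gives -1.2Δₜ = -1.2 × (4/9) × 176 = -94 kJ/mol.
OSPE = -141 − (-94) = -47 kJ/mol.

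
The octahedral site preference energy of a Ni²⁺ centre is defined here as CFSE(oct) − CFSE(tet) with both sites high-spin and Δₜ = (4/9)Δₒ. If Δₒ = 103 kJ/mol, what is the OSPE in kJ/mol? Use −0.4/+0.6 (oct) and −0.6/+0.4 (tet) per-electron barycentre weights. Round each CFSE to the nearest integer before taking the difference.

-87

Group 10 minus oxidation state +2 gives a d⁸ configuration for Ni²⁺.
Octahedral (high-spin): t₂g⁶ eg², CFSE = 6(−0.4) + 2(+0.6) = -1.2Δₒ = -1.2 × 103 = -124 kJ/mol.
Tetrahedral e⁴ t₂⁴ gives -0.8Δₜ = -0.8 × (4/9) × 103 = -37 kJ/mol.
Subtracting, OSPE = -124 − (-37) = -87 kJ/mol.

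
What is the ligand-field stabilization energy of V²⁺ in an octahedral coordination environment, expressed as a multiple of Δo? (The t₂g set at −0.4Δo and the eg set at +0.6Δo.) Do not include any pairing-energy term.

-1.2 Δo

V sits in group 5; removing 2 electrons leaves V²⁺ with 5 − 2 = 3 d electrons.
Configuration: t₂g³ eg⁰.
CFSE = 3(-0.4Δo) + 0(0.6Δo) = -1.2Δo + 0.0Δo = -1.2Δo.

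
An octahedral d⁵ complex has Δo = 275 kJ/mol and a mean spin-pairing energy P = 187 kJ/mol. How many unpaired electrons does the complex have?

1

With Δo > P the complex is low-spin.
That gives t2g^5 e_g^0.
Unpaired electrons: 1.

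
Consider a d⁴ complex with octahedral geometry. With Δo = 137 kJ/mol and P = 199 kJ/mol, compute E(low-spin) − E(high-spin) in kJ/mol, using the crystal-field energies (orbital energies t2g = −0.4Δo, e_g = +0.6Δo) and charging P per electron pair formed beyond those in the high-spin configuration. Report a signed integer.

62

High-spin: t2g^3 e_g^1, CFSE = -0.6Δo = -82 kJ/mol.
Low-spin: t2g^4 e_g^0, orbital CFSE = -1.6Δo = -219 kJ/mol; plus 1 excess pair × P = +199 kJ/mol; total -20 kJ/mol.
E(LS) − E(HS) = -20 − (-82) = 62 kJ/mol.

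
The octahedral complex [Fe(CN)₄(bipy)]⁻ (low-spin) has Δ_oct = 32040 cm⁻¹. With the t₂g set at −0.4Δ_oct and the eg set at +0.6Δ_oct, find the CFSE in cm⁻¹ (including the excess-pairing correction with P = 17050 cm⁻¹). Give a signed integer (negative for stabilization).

-29980

Ligand charges: 4×(-1) from CN⁻ and 1×(+0) from bipy sum to -4; with overall charge -1, Fe is +3.
Fe³⁺: group 8, so d-count = 8 − 3 = 5.
Electron filling gives t₂g⁵ eg⁰.
CFSE(orbital) = 5×(-0.4Δ_oct) + 0×(0.6Δ_oct) = -2.0Δ_oct; with Δ_oct = 32040 cm⁻¹ that is -64080 cm⁻¹.
High-spin d⁵ would be t₂g³ eg² with 0 pairs; low-spin has 2, so 2 excess pairs cost +2P = +34100 cm⁻¹.
Overall CFSE = -64080 + 34100 = -29980 cm⁻¹.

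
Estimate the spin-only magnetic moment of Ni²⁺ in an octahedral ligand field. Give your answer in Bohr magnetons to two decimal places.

Ni²⁺: group 10, so d-count = 10 − 2 = 8.
Configuration: t2g^6 e_g^2 → 2 unpaired electrons.
μ(spin-only) = √[2(2+2)] = √8 ≈ 2.83 Bohr magnetons.

2.83 Bohr magnetons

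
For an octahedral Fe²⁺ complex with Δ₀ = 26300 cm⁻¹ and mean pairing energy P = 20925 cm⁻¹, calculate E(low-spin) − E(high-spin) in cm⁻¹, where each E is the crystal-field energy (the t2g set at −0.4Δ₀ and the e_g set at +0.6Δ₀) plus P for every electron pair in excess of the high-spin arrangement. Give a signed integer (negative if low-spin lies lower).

-10750

Group 8 minus oxidation state +2 gives a d⁶ configuration for Fe²⁺.
High-spin: t2g^4 e_g^2, CFSE = -0.4Δ₀ = -10520 cm⁻¹.
For low-spin the configuration is t2g^6 e_g^0: orbital energy -2.4 × 26300 = -63120 cm⁻¹, and 2 additional pairs relative to high-spin add 41850 cm⁻¹, giving -21270 cm⁻¹.
E(LS) − E(HS) = -21270 − (-10520) = -10750 cm⁻¹.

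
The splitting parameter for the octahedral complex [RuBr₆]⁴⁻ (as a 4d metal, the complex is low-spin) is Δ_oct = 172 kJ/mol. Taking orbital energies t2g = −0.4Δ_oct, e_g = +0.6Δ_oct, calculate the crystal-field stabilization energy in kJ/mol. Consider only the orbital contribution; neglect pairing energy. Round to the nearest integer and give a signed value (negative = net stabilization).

Each Br⁻ contributes -1; 6 × (-1) = -6. With overall charge -4, Ru is in the +2 oxidation state.
Group 8 minus oxidation state +2 gives a d⁶ configuration for Ru²⁺.
The d⁶ electrons fill as t2g^6 e_g^0.
Orbital CFSE = 6(-0.4) + 0(0.6) = -2.4Δ_oct = -2.4 × 172 = -413 kJ/mol.

-413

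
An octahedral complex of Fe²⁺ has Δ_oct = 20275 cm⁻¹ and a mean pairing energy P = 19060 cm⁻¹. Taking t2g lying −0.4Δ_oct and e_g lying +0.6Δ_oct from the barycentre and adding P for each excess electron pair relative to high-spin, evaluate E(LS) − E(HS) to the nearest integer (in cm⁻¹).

-2430

Fe²⁺: group 8, so d-count = 8 − 2 = 6.
In the high-spin limit (t2g^4 e_g^2) the orbital term is -0.4Δ_oct = -8110 cm⁻¹, with no excess pairing.
Low-spin t2g^6 e_g^0 gives -2.4Δ_oct = -48660 cm⁻¹, but forming 2 extra pairs costs 2P = 38120 cm⁻¹, so E(LS) = -48660 + 38120 = -10540 cm⁻¹.
The difference is -10540 − (-8110) = -2430 cm⁻¹, so low-spin lies lower.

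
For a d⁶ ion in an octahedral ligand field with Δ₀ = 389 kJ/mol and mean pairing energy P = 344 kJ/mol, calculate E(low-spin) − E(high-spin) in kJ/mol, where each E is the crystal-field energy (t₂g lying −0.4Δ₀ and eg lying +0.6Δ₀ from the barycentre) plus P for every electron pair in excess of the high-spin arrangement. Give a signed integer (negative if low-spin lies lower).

-90

High-spin: t₂g⁴ eg², CFSE = -0.4Δ₀ = -156 kJ/mol.
Low-spin t₂g⁶ eg⁰ gives -2.4Δ₀ = -934 kJ/mol, but forming 2 extra pairs costs 2P = 688 kJ/mol, so E(LS) = -934 + 688 = -246 kJ/mol.
Thus E(LS) − E(HS) = -90 kJ/mol.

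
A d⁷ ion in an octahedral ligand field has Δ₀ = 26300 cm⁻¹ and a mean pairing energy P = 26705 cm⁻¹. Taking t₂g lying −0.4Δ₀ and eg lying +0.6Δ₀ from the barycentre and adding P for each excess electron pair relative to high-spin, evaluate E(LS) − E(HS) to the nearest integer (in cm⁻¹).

High-spin: t₂g⁵ eg², CFSE = -0.8Δ₀ = -21040 cm⁻¹.
Low-spin: t₂g⁶ eg¹, orbital CFSE = -1.8Δ₀ = -47340 cm⁻¹; plus 1 excess pair × P = +26705 cm⁻¹; total -20635 cm⁻¹.
The difference is -20635 − (-21040) = 405 cm⁻¹, so high-spin lies lower.

405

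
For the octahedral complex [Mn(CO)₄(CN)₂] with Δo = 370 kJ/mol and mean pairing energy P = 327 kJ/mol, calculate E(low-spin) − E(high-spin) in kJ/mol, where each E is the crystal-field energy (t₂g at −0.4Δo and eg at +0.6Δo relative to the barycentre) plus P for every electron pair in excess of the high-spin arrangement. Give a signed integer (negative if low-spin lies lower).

Ligand charges: 4×(+0) from CO and 2×(-1) from CN⁻ sum to -2; with overall charge +0, Mn is +2.
Mn sits in group 7; removing 2 electrons leaves Mn²⁺ with 7 − 2 = 5 d electrons.
In the high-spin limit (t₂g³ eg²) the orbital term is 0.0Δo = 0 kJ/mol, with no excess pairing.
Low-spin t₂g⁵ eg⁰ gives -2.0Δo = -740 kJ/mol, but forming 2 extra pairs costs 2P = 654 kJ/mol, so E(LS) = -740 + 654 = -86 kJ/mol.
E(LS) − E(HS) = -86 − (0) = -86 kJ/mol.

-86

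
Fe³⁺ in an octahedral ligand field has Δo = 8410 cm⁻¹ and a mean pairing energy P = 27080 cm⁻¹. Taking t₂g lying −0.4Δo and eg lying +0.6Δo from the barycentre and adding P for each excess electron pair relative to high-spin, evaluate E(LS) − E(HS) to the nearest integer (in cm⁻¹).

Fe sits in group 8; removing 3 electrons leaves Fe³⁺ with 8 − 3 = 5 d electrons.
High-spin d⁵ fills as t₂g³ eg² with CFSE 3(−0.4) + 2(+0.6) = 0.0Δo = 0 cm⁻¹.
For low-spin the configuration is t₂g⁵ eg⁰: orbital energy -2.0 × 8410 = -16820 cm⁻¹, and 2 additional pairs relative to high-spin add 54160 cm⁻¹, giving 37340 cm⁻¹.
The difference is 37340 − (0) = 37340 cm⁻¹, so high-spin lies lower.

37340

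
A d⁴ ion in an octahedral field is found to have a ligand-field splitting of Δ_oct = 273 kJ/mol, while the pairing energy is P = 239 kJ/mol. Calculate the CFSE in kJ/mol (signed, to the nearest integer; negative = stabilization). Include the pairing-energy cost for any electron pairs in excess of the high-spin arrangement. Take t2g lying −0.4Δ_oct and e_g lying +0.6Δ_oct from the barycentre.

Δ_oct > P, so pairing is preferred: the ground state is low-spin.
That gives t2g^4 e_g^0.
Orbital CFSE = -1.6Δ_oct = -1.6 × 273 = -437 kJ/mol.
Excess pairs vs high-spin: 1 − 0 = 1; pairing cost = +239 kJ/mol.
Net CFSE = -437 + 239 = -198 kJ/mol.

-198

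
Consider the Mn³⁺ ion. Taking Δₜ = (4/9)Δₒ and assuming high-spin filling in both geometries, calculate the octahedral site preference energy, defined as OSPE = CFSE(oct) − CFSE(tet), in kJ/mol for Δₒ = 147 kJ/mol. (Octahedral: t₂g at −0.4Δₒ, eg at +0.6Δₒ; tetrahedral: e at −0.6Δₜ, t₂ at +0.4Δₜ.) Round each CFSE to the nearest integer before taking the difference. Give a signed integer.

-62

Mn is in group 7, so Mn³⁺ is d⁴ (7 − 3 = 4).
Octahedral (high-spin): t₂g³ eg¹, CFSE = 3(−0.4) + 1(+0.6) = -0.6Δₒ = -0.6 × 147 = -88 kJ/mol.
Tetrahedral: e² t₂², CFSE = 2(−0.6) + 2(+0.4) = -0.4Δₜ = -0.4 × (4/9) × 147 = -26 kJ/mol.
OSPE = CFSE(oct) − CFSE(tet) = -88 − (-26) = -62 kJ/mol.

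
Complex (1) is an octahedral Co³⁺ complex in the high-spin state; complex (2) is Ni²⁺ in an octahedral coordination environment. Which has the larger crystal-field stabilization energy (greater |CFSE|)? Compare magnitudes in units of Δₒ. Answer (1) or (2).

(1): Co³⁺: group 9, so d-count = 9 − 3 = 6; t₂g⁴ eg², CFSE = -0.4Δₒ.
(2): Ni is in group 10, so Ni²⁺ is d⁸ (10 − 2 = 8); t₂g⁶ eg², CFSE = -1.2Δₒ.
So (2) has the larger |CFSE|.

(2)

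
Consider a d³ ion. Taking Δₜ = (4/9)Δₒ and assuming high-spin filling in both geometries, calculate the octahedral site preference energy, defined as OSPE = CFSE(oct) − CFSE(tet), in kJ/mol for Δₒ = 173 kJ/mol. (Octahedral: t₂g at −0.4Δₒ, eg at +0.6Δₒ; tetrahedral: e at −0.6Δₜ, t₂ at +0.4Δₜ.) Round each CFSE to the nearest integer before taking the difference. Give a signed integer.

Octahedral high-spin t2g^3 e_g^0: CFSE = -1.2 × 173 = -208 kJ/mol.
Tetrahedral e^2 t2^1 gives -0.8Δₜ = -0.8 × (4/9) × 173 = -62 kJ/mol.
OSPE = CFSE(oct) − CFSE(tet) = -208 − (-62) = -146 kJ/mol.

-146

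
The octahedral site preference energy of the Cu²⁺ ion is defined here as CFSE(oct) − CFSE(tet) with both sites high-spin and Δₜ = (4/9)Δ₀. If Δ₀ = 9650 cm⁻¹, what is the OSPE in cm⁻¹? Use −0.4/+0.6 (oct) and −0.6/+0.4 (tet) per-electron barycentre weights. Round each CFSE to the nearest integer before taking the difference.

-4074

Cu is in group 11, so Cu²⁺ is d⁹ (11 − 2 = 9).
Octahedral (high-spin): t₂g⁶ eg³, CFSE = 6(−0.4) + 3(+0.6) = -0.6Δ₀ = -0.6 × 9650 = -5790 cm⁻¹.
Tetrahedral: e⁴ t₂⁵, CFSE = 4(−0.6) + 5(+0.4) = -0.4Δₜ = -0.4 × (4/9) × 9650 = -1716 cm⁻¹.
OSPE = CFSE(oct) − CFSE(tet) = -5790 − (-1716) = -4074 cm⁻¹.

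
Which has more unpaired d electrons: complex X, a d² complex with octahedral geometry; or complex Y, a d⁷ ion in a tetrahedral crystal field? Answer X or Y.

Y

X: t2g^2 e_g^0 → 2 unpaired.
Y: Tetrahedral fields are weak (Δₜ ≈ 4/9 Δₒ), so electrons fill high-spin; e⁴ t₂³ → 3 unpaired.
So Y has more unpaired electrons.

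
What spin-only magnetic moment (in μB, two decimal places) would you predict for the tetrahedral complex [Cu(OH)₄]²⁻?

Each OH⁻ contributes -1; 4 × (-1) = -4. With overall charge -2, Cu is in the +2 oxidation state.
Cu sits in group 11; removing 2 electrons leaves Cu²⁺ with 11 − 2 = 9 d electrons.
Tetrahedral splitting is small, so the complex is high-spin.
Configuration: e⁴ t₂⁵ → 1 unpaired electron.
μ(spin-only) = √[1(1+2)] = √3 ≈ 1.73 μB.

1.73 μB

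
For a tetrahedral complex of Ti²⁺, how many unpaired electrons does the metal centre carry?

Group 4 minus oxidation state +2 gives a d² configuration for Ti²⁺.
With tetrahedral geometry the complex is necessarily high-spin.
Configuration: e² t₂⁰, giving 2 unpaired electrons.

2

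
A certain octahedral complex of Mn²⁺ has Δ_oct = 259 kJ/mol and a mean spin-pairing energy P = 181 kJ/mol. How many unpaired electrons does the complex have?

1

Mn²⁺: group 7, so d-count = 7 − 2 = 5.
Here Δ_oct > P (259 > 181), so the low-spin state is favoured.
Configuration: t₂g⁵ eg⁰.
Unpaired electrons: 1.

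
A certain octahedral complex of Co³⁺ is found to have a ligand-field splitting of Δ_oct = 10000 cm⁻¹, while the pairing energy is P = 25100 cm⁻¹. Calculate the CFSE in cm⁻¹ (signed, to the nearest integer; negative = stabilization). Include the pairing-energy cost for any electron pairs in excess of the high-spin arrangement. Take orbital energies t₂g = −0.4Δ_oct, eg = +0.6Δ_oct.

Co sits in group 9; removing 3 electrons leaves Co³⁺ with 9 − 3 = 6 d electrons.
Since Δ_oct = 10000 cm⁻¹ < P = 25100 cm⁻¹, the complex adopts the high-spin configuration.
Configuration: t₂g⁴ eg².
Orbital CFSE = -0.4Δ_oct = -0.4 × 10000 = -4000 cm⁻¹.
High-spin has no excess pairs, so no pairing correction applies.

-4000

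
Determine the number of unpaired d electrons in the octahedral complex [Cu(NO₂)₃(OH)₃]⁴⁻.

1

Ligand charges: 3×(-1) from NO₂⁻ and 3×(-1) from OH⁻ sum to -6; with overall charge -4, Cu is +2.
Group 11 minus oxidation state +2 gives a d⁹ configuration for Cu²⁺.
Configuration: t₂g⁶ eg³, giving 1 unpaired electron.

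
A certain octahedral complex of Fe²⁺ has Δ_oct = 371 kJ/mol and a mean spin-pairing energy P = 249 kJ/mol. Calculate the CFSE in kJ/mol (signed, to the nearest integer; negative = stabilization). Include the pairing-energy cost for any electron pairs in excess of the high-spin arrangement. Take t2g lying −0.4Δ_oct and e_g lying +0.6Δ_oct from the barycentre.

Fe sits in group 8; removing 2 electrons leaves Fe²⁺ with 8 − 2 = 6 d electrons.
Δ_oct > P, so pairing is preferred: the ground state is low-spin.
Filling d⁶ accordingly: t2g^6 e_g^0.
Orbital CFSE = -2.4Δ_oct = -2.4 × 371 = -890 kJ/mol.
Excess pairs vs high-spin: 3 − 1 = 2; pairing cost = +498 kJ/mol.
Net CFSE = -890 + 498 = -392 kJ/mol.

-392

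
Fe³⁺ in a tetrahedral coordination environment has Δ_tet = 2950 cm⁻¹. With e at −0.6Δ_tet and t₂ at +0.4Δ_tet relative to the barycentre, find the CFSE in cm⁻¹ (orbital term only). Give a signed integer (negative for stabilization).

Group 8 minus oxidation state +3 gives a d⁵ configuration for Fe³⁺.
Tetrahedral splitting is small, so the complex is high-spin.
The d⁵ electrons fill as e² t₂³.
CFSE(orbital) = 2×(-0.6Δ_tet) + 3×(0.4Δ_tet) = 0.0Δ_tet; with Δ_tet = 2950 cm⁻¹ that is 0 cm⁻¹.

0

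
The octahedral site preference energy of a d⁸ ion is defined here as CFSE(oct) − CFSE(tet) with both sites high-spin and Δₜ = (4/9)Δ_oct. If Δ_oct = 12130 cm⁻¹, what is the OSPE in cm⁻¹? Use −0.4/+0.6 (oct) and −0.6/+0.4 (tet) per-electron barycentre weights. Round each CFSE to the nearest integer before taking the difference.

-10243

Octahedral high-spin t2g^6 e_g^2: CFSE = -1.2 × 12130 = -14556 cm⁻¹.
Tetrahedral e^4 t2^4 gives -0.8Δₜ = -0.8 × (4/9) × 12130 = -4313 cm⁻¹.
Subtracting, OSPE = -14556 − (-4313) = -10243 cm⁻¹.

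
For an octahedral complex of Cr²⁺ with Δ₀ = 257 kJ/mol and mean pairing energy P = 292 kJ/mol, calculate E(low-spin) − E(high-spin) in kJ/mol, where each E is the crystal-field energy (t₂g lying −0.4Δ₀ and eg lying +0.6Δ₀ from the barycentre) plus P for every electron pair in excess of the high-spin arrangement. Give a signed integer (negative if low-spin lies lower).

Cr²⁺: group 6, so d-count = 6 − 2 = 4.
In the high-spin limit (t₂g³ eg¹) the orbital term is -0.6Δ₀ = -154 kJ/mol, with no excess pairing.
For low-spin the configuration is t₂g⁴ eg⁰: orbital energy -1.6 × 257 = -411 kJ/mol, and 1 additional pair relative to high-spin adds 292 kJ/mol, giving -119 kJ/mol.
The difference is -119 − (-154) = 35 kJ/mol, so high-spin lies lower.

35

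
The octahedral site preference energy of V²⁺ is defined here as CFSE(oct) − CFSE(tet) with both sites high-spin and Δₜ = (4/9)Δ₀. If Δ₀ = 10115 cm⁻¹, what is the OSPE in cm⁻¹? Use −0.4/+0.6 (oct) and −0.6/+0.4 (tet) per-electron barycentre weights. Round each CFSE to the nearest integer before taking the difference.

-8542

V is in group 5, so V²⁺ is d³ (5 − 2 = 3).
Octahedral (high-spin): t₂g³ eg⁰, CFSE = 3(−0.4) + 0(+0.6) = -1.2Δ₀ = -1.2 × 10115 = -12138 cm⁻¹.
Tetrahedral e² t₂¹ gives -0.8Δₜ = -0.8 × (4/9) × 10115 = -3596 cm⁻¹.
OSPE = -12138 − (-3596) = -8542 cm⁻¹.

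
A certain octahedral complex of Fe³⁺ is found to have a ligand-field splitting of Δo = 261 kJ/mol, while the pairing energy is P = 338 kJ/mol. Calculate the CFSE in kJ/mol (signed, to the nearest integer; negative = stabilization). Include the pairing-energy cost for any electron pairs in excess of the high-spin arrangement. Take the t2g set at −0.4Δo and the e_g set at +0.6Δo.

0

Fe³⁺: group 8, so d-count = 8 − 3 = 5.
With Δo < P the complex is high-spin.
Filling d⁵ accordingly: t2g^3 e_g^2.
Orbital CFSE = 0.0Δo = 0.0 × 261 = 0 kJ/mol.
High-spin has no excess pairs, so no pairing correction applies.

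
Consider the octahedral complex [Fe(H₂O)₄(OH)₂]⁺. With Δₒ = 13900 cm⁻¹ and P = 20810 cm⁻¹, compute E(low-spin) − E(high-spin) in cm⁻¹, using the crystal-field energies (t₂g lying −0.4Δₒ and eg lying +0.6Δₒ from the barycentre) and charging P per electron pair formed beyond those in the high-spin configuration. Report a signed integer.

Ligand charges: 4×(+0) from H₂O and 2×(-1) from OH⁻ sum to -2; with overall charge +1, Fe is +3.
Fe sits in group 8; removing 3 electrons leaves Fe³⁺ with 8 − 3 = 5 d electrons.
High-spin: t₂g³ eg², CFSE = 0.0Δₒ = 0 cm⁻¹.
Low-spin: t₂g⁵ eg⁰, orbital CFSE = -2.0Δₒ = -27800 cm⁻¹; plus 2 excess pairs × P = +41620 cm⁻¹; total 13820 cm⁻¹.
The difference is 13820 − (0) = 13820 cm⁻¹, so high-spin lies lower.

13820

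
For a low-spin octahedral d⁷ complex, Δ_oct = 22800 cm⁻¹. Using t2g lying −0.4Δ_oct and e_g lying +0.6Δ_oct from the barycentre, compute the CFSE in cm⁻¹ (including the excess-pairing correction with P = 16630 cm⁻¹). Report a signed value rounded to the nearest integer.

Electron filling gives t2g^6 e_g^1.
Orbital CFSE = 6(-0.4) + 1(0.6) = -1.8Δ_oct = -1.8 × 22800 = -41040 cm⁻¹.
Relative to high-spin t2g^5 e_g^2 (2 paired), the low-spin configuration has 1 additional pair, contributing +1 × 16630 = +16630 cm⁻¹.
Overall CFSE = -41040 + 16630 = -24410 cm⁻¹.

-24410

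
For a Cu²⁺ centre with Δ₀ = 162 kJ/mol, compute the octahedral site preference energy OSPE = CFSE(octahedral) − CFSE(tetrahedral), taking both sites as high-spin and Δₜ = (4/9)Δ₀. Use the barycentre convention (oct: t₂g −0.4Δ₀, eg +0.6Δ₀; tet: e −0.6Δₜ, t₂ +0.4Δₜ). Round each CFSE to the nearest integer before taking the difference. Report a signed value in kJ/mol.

Group 11 minus oxidation state +2 gives a d⁹ configuration for Cu²⁺.
Octahedral high-spin t₂g⁶ eg³: CFSE = -0.6 × 162 = -97 kJ/mol.
In a tetrahedral site the filling is e⁴ t₂⁵: CFSE(tet) = -0.4Δₜ = -0.4 × (4/9)(162) = -29 kJ/mol.
OSPE = -97 − (-29) = -68 kJ/mol.

-68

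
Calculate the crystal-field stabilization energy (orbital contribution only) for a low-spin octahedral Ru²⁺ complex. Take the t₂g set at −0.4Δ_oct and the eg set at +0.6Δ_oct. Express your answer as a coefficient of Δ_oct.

-2.4 Δ_oct

Ru is in group 8, so Ru²⁺ is d⁶ (8 − 2 = 6).
Configuration: t₂g⁶ eg⁰.
CFSE = 6(-0.4Δ_oct) + 0(0.6Δ_oct) = -2.4Δ_oct + 0.0Δ_oct = -2.4Δ_oct.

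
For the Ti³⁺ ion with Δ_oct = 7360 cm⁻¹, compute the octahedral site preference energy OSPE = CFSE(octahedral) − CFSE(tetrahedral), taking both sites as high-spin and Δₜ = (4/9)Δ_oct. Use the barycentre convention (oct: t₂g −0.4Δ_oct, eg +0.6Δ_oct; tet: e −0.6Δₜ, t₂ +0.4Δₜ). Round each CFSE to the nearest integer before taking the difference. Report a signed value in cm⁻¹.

Ti sits in group 4; removing 3 electrons leaves Ti³⁺ with 4 − 3 = 1 d electrons.
In an octahedral site d¹ (HS) is t2g^1 e_g^0, giving CFSE(oct) = -0.4Δ_oct = -2944 cm⁻¹.
In a tetrahedral site the filling is e^1 t2^0: CFSE(tet) = -0.6Δₜ = -0.6 × (4/9)(7360) = -1963 cm⁻¹.
OSPE = CFSE(oct) − CFSE(tet) = -2944 − (-1963) = -981 cm⁻¹.

-981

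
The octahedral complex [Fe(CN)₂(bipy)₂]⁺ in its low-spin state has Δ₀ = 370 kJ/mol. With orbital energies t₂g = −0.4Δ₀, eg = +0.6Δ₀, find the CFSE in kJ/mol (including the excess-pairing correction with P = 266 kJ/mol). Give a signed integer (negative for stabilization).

Ligand charges: 2×(-1) from CN⁻ and 2×(+0) from bipy sum to -2; with overall charge +1, Fe is +3.
Fe³⁺: group 8, so d-count = 8 − 3 = 5.
The d⁵ electrons fill as t₂g⁵ eg⁰.
Orbital CFSE = 5(-0.4) + 0(0.6) = -2.0Δ₀ = -2.0 × 370 = -740 kJ/mol.
Pairing penalty: 2 pairs vs 0 in the high-spin reference → 2 extra × P = 532 kJ/mol.
Overall CFSE = -740 + 532 = -208 kJ/mol.

-208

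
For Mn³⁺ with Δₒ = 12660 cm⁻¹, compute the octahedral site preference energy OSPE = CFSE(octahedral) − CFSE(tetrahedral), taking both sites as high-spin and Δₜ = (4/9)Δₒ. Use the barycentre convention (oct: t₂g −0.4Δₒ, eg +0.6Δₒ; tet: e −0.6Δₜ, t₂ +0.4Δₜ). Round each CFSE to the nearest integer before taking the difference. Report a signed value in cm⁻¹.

-5345

Mn sits in group 7; removing 3 electrons leaves Mn³⁺ with 7 − 3 = 4 d electrons.
In an octahedral site d⁴ (HS) is t₂g³ eg¹, giving CFSE(oct) = -0.6Δₒ = -7596 cm⁻¹.
Tetrahedral: e² t₂², CFSE = 2(−0.6) + 2(+0.4) = -0.4Δₜ = -0.4 × (4/9) × 12660 = -2251 cm⁻¹.
OSPE = CFSE(oct) − CFSE(tet) = -7596 − (-2251) = -5345 cm⁻¹.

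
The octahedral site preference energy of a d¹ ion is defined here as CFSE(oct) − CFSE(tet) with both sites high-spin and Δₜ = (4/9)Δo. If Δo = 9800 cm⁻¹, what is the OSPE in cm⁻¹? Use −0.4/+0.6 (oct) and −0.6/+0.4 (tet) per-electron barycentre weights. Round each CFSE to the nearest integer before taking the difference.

Octahedral high-spin t2g^1 e_g^0: CFSE = -0.4 × 9800 = -3920 cm⁻¹.
In a tetrahedral site the filling is e^1 t2^0: CFSE(tet) = -0.6Δₜ = -0.6 × (4/9)(9800) = -2613 cm⁻¹.
OSPE = CFSE(oct) − CFSE(tet) = -3920 − (-2613) = -1307 cm⁻¹.

-1307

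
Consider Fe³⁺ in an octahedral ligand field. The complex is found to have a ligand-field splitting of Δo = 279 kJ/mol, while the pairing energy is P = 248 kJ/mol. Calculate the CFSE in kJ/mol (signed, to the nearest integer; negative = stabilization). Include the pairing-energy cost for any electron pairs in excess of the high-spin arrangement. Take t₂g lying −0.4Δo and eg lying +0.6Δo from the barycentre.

-62

Fe³⁺: group 8, so d-count = 8 − 3 = 5.
Here Δo > P (279 > 248), so the low-spin state is favoured.
That gives t₂g⁵ eg⁰.
Orbital CFSE = -2.0Δo = -2.0 × 279 = -558 kJ/mol.
Excess pairs vs high-spin: 2 − 0 = 2; pairing cost = +496 kJ/mol.
Net CFSE = -558 + 496 = -62 kJ/mol.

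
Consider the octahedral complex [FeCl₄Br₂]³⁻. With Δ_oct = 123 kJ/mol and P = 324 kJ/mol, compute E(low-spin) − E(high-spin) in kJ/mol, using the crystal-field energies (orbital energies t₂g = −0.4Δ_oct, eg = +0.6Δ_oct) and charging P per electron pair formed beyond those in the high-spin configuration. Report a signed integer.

402

Ligand charges: 4×(-1) from Cl⁻ and 2×(-1) from Br⁻ sum to -6; with overall charge -3, Fe is +3.
Fe is in group 8, so Fe³⁺ is d⁵ (8 − 3 = 5).
High-spin d⁵ fills as t₂g³ eg² with CFSE 3(−0.4) + 2(+0.6) = 0.0Δ_oct = 0 kJ/mol.
For low-spin the configuration is t₂g⁵ eg⁰: orbital energy -2.0 × 123 = -246 kJ/mol, and 2 additional pairs relative to high-spin add 648 kJ/mol, giving 402 kJ/mol.
The difference is 402 − (0) = 402 kJ/mol, so high-spin lies lower.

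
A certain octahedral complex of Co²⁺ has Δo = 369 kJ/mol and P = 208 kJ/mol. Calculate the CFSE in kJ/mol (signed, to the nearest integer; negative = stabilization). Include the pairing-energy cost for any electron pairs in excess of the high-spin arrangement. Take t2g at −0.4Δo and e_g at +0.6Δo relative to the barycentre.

Co²⁺: group 9, so d-count = 9 − 2 = 7.
Here Δo > P (369 > 208), so the low-spin state is favoured.
Configuration: t2g^6 e_g^1.
Orbital CFSE = -1.8Δo = -1.8 × 369 = -664 kJ/mol.
Excess pairs vs high-spin: 3 − 2 = 1; pairing cost = +208 kJ/mol.
Net CFSE = -664 + 208 = -456 kJ/mol.

-456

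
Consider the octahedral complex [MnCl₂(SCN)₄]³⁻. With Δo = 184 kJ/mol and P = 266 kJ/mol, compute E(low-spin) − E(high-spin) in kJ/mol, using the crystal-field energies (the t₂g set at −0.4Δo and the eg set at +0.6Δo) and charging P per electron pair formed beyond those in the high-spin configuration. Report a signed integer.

Ligand charges: 2×(-1) from Cl⁻ and 4×(-1) from SCN⁻ sum to -6; with overall charge -3, Mn is +3.
Mn³⁺: group 7, so d-count = 7 − 3 = 4.
High-spin: t₂g³ eg¹, CFSE = -0.6Δo = -110 kJ/mol.
For low-spin the configuration is t₂g⁴ eg⁰: orbital energy -1.6 × 184 = -294 kJ/mol, and 1 additional pair relative to high-spin adds 266 kJ/mol, giving -28 kJ/mol.
E(LS) − E(HS) = -28 − (-110) = 82 kJ/mol.

82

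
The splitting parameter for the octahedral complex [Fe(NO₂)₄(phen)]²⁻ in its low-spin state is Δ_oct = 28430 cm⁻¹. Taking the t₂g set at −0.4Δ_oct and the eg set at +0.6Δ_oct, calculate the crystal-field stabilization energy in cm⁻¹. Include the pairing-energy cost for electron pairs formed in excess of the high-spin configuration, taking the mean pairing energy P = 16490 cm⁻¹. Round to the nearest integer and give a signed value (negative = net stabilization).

Ligand charges: 4×(-1) from NO₂⁻ and 1×(+0) from phen sum to -4; with overall charge -2, Fe is +2.
Fe sits in group 8; removing 2 electrons leaves Fe²⁺ with 8 − 2 = 6 d electrons.
Electron filling gives t₂g⁶ eg⁰.
CFSE(orbital) = 6×(-0.4Δ_oct) + 0×(0.6Δ_oct) = -2.4Δ_oct; with Δ_oct = 28430 cm⁻¹ that is -68232 cm⁻¹.
Relative to high-spin t₂g⁴ eg² (1 paired), the low-spin configuration has 2 additional pairs, contributing +2 × 16490 = +32980 cm⁻¹.
Overall CFSE = -68232 + 32980 = -35252 cm⁻¹.

-35252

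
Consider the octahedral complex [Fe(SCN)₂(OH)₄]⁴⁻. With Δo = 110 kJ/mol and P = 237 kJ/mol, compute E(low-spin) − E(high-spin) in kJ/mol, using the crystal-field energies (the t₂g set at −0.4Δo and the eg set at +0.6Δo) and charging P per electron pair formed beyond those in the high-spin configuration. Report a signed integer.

Ligand charges: 2×(-1) from SCN⁻ and 4×(-1) from OH⁻ sum to -6; with overall charge -4, Fe is +2.
Fe sits in group 8; removing 2 electrons leaves Fe²⁺ with 8 − 2 = 6 d electrons.
High-spin: t₂g⁴ eg², CFSE = -0.4Δo = -44 kJ/mol.
For low-spin the configuration is t₂g⁶ eg⁰: orbital energy -2.4 × 110 = -264 kJ/mol, and 2 additional pairs relative to high-spin add 474 kJ/mol, giving 210 kJ/mol.
The difference is 210 − (-44) = 254 kJ/mol, so high-spin lies lower.

254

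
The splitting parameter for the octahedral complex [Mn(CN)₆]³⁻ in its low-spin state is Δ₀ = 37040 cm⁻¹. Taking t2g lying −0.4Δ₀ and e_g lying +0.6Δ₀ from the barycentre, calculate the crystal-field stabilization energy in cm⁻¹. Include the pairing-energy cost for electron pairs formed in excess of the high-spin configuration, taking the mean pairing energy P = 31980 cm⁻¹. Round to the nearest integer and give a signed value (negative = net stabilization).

-27284

Each CN⁻ contributes -1; 6 × (-1) = -6. With overall charge -3, Mn is in the +3 oxidation state.
Mn is in group 7, so Mn³⁺ is d⁴ (7 − 3 = 4).
The d⁴ electrons fill as t2g^4 e_g^0.
CFSE(orbital) = 4×(-0.4Δ₀) + 0×(0.6Δ₀) = -1.6Δ₀; with Δ₀ = 37040 cm⁻¹ that is -59264 cm⁻¹.
High-spin d⁴ would be t2g^3 e_g^1 with 0 pairs; low-spin has 1, so 1 excess pair costs +1P = +31980 cm⁻¹.
Net CFSE = -59264 + 31980 = -27284 cm⁻¹.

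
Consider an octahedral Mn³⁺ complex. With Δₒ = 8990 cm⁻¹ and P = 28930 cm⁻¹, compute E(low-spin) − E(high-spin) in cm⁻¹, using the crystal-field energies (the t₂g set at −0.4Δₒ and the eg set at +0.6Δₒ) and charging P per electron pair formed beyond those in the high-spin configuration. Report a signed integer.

Mn is in group 7, so Mn³⁺ is d⁴ (7 − 3 = 4).
High-spin d⁴ fills as t₂g³ eg¹ with CFSE 3(−0.4) + 1(+0.6) = -0.6Δₒ = -5394 cm⁻¹.
Low-spin: t₂g⁴ eg⁰, orbital CFSE = -1.6Δₒ = -14384 cm⁻¹; plus 1 excess pair × P = +28930 cm⁻¹; total 14546 cm⁻¹.
E(LS) − E(HS) = 14546 − (-5394) = 19940 cm⁻¹.

19940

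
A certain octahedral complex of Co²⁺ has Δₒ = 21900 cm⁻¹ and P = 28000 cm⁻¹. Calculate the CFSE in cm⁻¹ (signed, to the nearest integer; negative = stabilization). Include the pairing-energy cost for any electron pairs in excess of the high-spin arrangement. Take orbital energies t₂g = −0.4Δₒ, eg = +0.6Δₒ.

-17520

Co sits in group 9; removing 2 electrons leaves Co²⁺ with 9 − 2 = 7 d electrons.
Here Δₒ < P (21900 < 28000), so the high-spin state is favoured.
Filling d⁷ accordingly: t₂g⁵ eg².
Orbital CFSE = -0.8Δₒ = -0.8 × 21900 = -17520 cm⁻¹.
High-spin has no excess pairs, so no pairing correction applies.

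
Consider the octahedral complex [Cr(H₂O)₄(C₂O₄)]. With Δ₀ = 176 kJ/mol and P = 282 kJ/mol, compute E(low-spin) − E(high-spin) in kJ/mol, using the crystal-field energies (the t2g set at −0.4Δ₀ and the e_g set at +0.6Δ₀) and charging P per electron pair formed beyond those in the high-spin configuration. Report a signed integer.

Ligand charges: 4×(+0) from H₂O and 1×(-2) from C₂O₄²⁻ sum to -2; with overall charge +0, Cr is +2.
Group 6 minus oxidation state +2 gives a d⁴ configuration for Cr²⁺.
High-spin: t2g^3 e_g^1, CFSE = -0.6Δ₀ = -106 kJ/mol.
Low-spin: t2g^4 e_g^0, orbital CFSE = -1.6Δ₀ = -282 kJ/mol; plus 1 excess pair × P = +282 kJ/mol; total 0 kJ/mol.
The difference is 0 − (-106) = 106 kJ/mol, so high-spin lies lower.

106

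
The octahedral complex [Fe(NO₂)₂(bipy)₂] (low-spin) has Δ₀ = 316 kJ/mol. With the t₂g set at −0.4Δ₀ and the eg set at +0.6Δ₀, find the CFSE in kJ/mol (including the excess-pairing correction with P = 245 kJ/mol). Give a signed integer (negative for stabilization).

-268

Ligand charges: 2×(-1) from NO₂⁻ and 2×(+0) from bipy sum to -2; with overall charge +0, Fe is +2.
Fe is in group 8, so Fe²⁺ is d⁶ (8 − 2 = 6).
Configuration: t₂g⁶ eg⁰.
The orbital stabilization is -2.4Δ₀ = -2.4 × 316 = -758 kJ/mol.
Relative to high-spin t₂g⁴ eg² (1 paired), the low-spin configuration has 2 additional pairs, contributing +2 × 245 = +490 kJ/mol.
Net CFSE = -758 + 490 = -268 kJ/mol.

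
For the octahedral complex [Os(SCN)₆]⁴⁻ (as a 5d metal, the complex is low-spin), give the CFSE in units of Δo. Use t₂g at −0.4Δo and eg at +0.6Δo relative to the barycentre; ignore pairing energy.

Each SCN⁻ contributes -1; 6 × (-1) = -6. With overall charge -4, Os is in the +2 oxidation state.
Group 8 minus oxidation state +2 gives a d⁶ configuration for Os²⁺.
Configuration: t₂g⁶ eg⁰.
CFSE = 6(-0.4Δo) + 0(0.6Δo) = -2.4Δo + 0.0Δo = -2.4Δo.

-2.4 Δo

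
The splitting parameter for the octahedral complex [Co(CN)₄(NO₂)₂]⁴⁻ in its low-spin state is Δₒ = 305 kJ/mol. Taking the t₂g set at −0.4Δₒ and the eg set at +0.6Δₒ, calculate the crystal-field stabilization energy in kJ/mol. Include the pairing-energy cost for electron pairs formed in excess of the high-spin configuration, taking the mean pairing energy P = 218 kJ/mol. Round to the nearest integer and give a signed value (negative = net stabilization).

Ligand charges: 4×(-1) from CN⁻ and 2×(-1) from NO₂⁻ sum to -6; with overall charge -4, Co is +2.
Co is in group 9, so Co²⁺ is d⁷ (9 − 2 = 7).
The d⁷ electrons fill as t₂g⁶ eg¹.
Orbital CFSE = 6(-0.4) + 1(0.6) = -1.8Δₒ = -1.8 × 305 = -549 kJ/mol.
High-spin d⁷ would be t₂g⁵ eg² with 2 pairs; low-spin has 3, so 1 excess pair costs +1P = +218 kJ/mol.
Net CFSE = -549 + 218 = -331 kJ/mol.

-331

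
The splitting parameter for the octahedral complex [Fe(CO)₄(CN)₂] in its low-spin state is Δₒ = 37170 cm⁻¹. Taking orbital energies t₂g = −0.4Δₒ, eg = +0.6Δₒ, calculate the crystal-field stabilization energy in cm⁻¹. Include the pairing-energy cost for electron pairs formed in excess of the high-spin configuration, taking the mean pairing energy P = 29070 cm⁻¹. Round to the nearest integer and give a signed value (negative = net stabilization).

-31068

Ligand charges: 4×(+0) from CO and 2×(-1) from CN⁻ sum to -2; with overall charge +0, Fe is +2.
Fe sits in group 8; removing 2 electrons leaves Fe²⁺ with 8 − 2 = 6 d electrons.
Configuration: t₂g⁶ eg⁰.
The orbital stabilization is -2.4Δₒ = -2.4 × 37170 = -89208 cm⁻¹.
Relative to high-spin t₂g⁴ eg² (1 paired), the low-spin configuration has 2 additional pairs, contributing +2 × 29070 = +58140 cm⁻¹.
Overall CFSE = -89208 + 58140 = -31068 cm⁻¹.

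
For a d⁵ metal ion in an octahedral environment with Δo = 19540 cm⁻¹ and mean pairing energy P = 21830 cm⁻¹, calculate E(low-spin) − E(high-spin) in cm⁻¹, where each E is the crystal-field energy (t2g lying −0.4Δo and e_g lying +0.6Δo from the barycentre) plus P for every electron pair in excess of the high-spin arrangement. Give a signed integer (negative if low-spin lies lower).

High-spin d⁵ fills as t2g^3 e_g^2 with CFSE 3(−0.4) + 2(+0.6) = 0.0Δo = 0 cm⁻¹.
Low-spin: t2g^5 e_g^0, orbital CFSE = -2.0Δo = -39080 cm⁻¹; plus 2 excess pairs × P = +43660 cm⁻¹; total 4580 cm⁻¹.
Thus E(LS) − E(HS) = 4580 cm⁻¹.

4580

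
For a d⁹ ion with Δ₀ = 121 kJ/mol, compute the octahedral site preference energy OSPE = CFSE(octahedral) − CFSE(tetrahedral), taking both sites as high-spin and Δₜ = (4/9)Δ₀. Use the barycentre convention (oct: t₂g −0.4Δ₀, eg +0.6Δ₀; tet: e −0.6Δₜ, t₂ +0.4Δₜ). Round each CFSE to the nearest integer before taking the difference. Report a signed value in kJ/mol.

Octahedral (high-spin): t2g^6 e_g^3, CFSE = 6(−0.4) + 3(+0.6) = -0.6Δ₀ = -0.6 × 121 = -73 kJ/mol.
Tetrahedral: e^4 t2^5, CFSE = 4(−0.6) + 5(+0.4) = -0.4Δₜ = -0.4 × (4/9) × 121 = -22 kJ/mol.
Subtracting, OSPE = -73 − (-22) = -51 kJ/mol.

-51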